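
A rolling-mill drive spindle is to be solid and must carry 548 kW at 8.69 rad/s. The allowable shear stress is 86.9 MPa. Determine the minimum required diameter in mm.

ω = 8.69 rad/s, so T = P/ω = 548×10³ / 8.690 = 63060 N·m.
For a solid shaft τ_max = 16T/(πd³), so d = (16T/(π τ_allow))^(1/3) = (16·63060/(π·8.69×10^7))^(1/3) = 0.1546 m.

155 mm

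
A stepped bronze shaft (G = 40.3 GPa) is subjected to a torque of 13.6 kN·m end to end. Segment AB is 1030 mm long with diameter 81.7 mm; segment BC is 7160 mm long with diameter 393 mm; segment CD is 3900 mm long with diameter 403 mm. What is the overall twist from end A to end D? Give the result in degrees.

4.64°

J_AB = π(0.0817)⁴/32 = 4.37×10^-6 m⁴; J_BC = π(0.393)⁴/32 = 2.34×10^-3 m⁴; J_CD = π(0.403)⁴/32 = 2.59×10^-3 m⁴.
θ = (T/G)·Σ L_i/J_i = (13600/40.3×10⁹)·(1.03/4.37×10^-6 + 7.16/2.34×10^-3 + 3.90/2.59×10^-3) = 0.08101 rad.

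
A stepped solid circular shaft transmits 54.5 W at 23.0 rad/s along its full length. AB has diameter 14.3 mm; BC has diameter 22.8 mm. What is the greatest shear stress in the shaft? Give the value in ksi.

ω = 23.0 rad/s, so T = P/ω = 54.5 / 23.00 = 2.370 N·m.
Under the same torque, τ_max = 16T/(πd³) is largest where d is smallest — segment AB (d = 14.3 mm).
τ_max = 16·2.370/(π·(0.0143)³) = 4.127×10^6 Pa.

0.599 ksi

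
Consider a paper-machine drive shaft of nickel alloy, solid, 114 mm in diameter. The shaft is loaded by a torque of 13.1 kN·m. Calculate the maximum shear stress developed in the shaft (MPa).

45.0 MPa

J = πd⁴/32 = π(0.114)⁴/32 = 1.658×10^-5 m⁴.
τ_max = T·r/J = 13100 × 0.0570 / 1.658×10^-5 = 4.503×10^7 Pa.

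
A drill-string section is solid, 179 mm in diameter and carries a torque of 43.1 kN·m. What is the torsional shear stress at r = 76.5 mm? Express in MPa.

32.7 MPa

J = πd⁴/32 = π(0.179)⁴/32 = 1.008×10^-4 m⁴.
Shear stress varies linearly with radius: τ = T·r/J = 43100 × 0.0765 / 1.008×10^-4 = 3.271×10^7 Pa.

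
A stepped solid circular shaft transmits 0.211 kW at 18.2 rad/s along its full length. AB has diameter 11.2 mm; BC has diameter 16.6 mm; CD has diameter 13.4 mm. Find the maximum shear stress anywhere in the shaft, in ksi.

ω = 18.2 rad/s, so T = P/ω = 0.211×10³ / 18.20 = 11.59 N·m.
Under the same torque, τ_max = 16T/(πd³) is largest where d is smallest — segment AB (d = 11.2 mm).
τ_max = 16·11.59/(π·(0.0112)³) = 4.203×10^7 Pa.

6.10 ksi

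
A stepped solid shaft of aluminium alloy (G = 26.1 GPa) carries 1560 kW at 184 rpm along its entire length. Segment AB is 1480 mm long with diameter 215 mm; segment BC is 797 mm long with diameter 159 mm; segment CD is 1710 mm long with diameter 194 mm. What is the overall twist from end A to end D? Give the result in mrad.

ω = 2π·184/60 = 19.27 rad/s, so T = P/ω = 1560×10³ / 19.27 = 80960 N·m.
J_AB = π(0.215)⁴/32 = 2.10×10^-4 m⁴; J_BC = π(0.159)⁴/32 = 6.27×10^-5 m⁴; J_CD = π(0.194)⁴/32 = 1.39×10^-4 m⁴.
θ = (T/G)·Σ L_i/J_i = (80960/26.1×10⁹)·(1.48/2.10×10^-4 + 0.797/6.27×10^-5 + 1.71/1.39×10^-4) = 0.09943 rad.

99.4 mrad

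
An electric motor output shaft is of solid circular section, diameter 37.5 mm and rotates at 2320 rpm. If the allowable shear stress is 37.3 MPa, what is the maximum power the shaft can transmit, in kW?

J = πd⁴/32 = π(0.0375)⁴/32 = 1.941×10^-7 m⁴.
T_max = τ_allow·J/r = 3.73×10^7 × 1.941×10^-7 / 0.0187 = 386.2 N·m.
ω = 2π·2320/60 = 242.9 rad/s, so P_max = T_max·ω = 9.383×10^4 W.

93.8 kW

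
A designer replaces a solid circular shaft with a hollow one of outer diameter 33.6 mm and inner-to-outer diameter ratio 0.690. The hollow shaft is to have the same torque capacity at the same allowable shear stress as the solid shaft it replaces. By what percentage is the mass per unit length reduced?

37.8 %

Equal τ_max and T ⇒ the solid shaft needs d_s³ = d_o³(1−k⁴), so d_s = 33.6·(1−0.690⁴)^(1/3) = 30.84 mm.
Area ratio A_h/A_s = d_o²(1−k²)/d_s² = (1−k²)/(1−k⁴)^(2/3) = 0.6218.
Mass saving = 1 − 0.6218 = 37.8 %.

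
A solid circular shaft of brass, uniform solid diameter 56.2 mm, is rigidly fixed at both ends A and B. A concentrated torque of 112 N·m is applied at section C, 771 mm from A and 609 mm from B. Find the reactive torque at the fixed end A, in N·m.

49.4 N·m

With uniform GJ and both ends fixed, compatibility θ_AC = θ_CB gives T_A·a = T_B·b, together with T_A + T_B = T₀.
T_A = T₀·b/(a+b) = 112.0·609/1380 = 49.43 N·m; T_B = 62.57 N·m.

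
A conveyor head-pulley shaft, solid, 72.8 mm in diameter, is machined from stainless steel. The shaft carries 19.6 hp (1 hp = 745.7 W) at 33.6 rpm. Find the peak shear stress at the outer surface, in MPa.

ω = 2π·33.6/60 = 3.519 rad/s, so T = P/ω = 19.6×745.7 / 3.519 = 4154 N·m.
J = πd⁴/32 = π(0.0728)⁴/32 = 2.758×10^-6 m⁴.
τ_max = T·r/J = 4154 × 0.0364 / 2.758×10^-6 = 5.483×10^7 Pa.

54.8 MPa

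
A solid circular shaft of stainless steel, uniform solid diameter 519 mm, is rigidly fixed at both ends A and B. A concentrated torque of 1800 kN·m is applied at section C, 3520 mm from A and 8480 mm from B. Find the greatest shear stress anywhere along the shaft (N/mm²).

46.3 N/mm²

With uniform GJ and both ends fixed, compatibility θ_AC = θ_CB gives T_A·a = T_B·b, together with T_A + T_B = T₀.
T_A = T₀·b/(a+b) = 1.800e6·8480/12000 = 1.272e6 N·m; T_B = 528000 N·m.
τ in each portion: τ_AC = 4.63×10^7 Pa, τ_CB = 1.92×10^7 Pa; maximum is in AC.
τ_max = T_AC·r/J = 1.272e6·0.260/7.12×10^-3 = 4.634×10^7 Pa.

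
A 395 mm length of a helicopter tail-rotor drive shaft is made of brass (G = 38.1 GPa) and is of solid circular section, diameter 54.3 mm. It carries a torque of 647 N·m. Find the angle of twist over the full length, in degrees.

J = πd⁴/32 = π(0.0543)⁴/32 = 8.535×10^-7 m⁴.
θ = T·L/(G·J) = 647.0 × 0.395 / (38.1×10⁹ × 8.535×10^-7) = 7.859×10^-3 rad.

0.450°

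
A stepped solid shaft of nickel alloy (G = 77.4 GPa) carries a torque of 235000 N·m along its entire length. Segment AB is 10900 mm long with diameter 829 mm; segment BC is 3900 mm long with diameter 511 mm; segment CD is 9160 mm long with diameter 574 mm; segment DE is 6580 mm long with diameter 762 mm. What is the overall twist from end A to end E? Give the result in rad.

J_AB = π(0.829)⁴/32 = 0.0464 m⁴; J_BC = π(0.511)⁴/32 = 6.69×10^-3 m⁴; J_CD = π(0.574)⁴/32 = 0.0107 m⁴; J_DE = π(0.762)⁴/32 = 0.0331 m⁴.
θ = (T/G)·Σ L_i/J_i = (235000/77.4×10⁹)·(10.9/0.0464 + 3.90/6.69×10^-3 + 9.16/0.0107 + 6.58/0.0331) = 5.696×10^-3 rad.

0.00570 rad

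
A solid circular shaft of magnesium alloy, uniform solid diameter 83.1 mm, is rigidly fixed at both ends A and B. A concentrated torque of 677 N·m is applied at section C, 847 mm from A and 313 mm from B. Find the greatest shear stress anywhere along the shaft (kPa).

With uniform GJ and both ends fixed, compatibility θ_AC = θ_CB gives T_A·a = T_B·b, together with T_A + T_B = T₀.
T_A = T₀·b/(a+b) = 677.0·313/1160 = 182.7 N·m; T_B = 494.3 N·m.
τ in each portion: τ_AC = 1.62×10^6 Pa, τ_CB = 4.39×10^6 Pa; maximum is in CB.
τ_max = T_CB·r/J = 494.3·0.0415/4.68×10^-6 = 4.387×10^6 Pa.

4390 kPa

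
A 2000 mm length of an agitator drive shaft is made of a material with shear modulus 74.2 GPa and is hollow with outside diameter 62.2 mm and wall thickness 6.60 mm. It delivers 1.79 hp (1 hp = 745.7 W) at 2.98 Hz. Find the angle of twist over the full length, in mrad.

2.13 mrad

ω = 2π·2.98 = 18.72 rad/s, so T = P/ω = 1.79×745.7 / 18.72 = 71.29 N·m.
J = π(d_o⁴ − d_i⁴)/32 = π(0.0622⁴ − 0.0490⁴)/32 = 9.035×10^-7 m⁴.
θ = T·L/(G·J) = 71.29 × 2.00 / (74.2×10⁹ × 9.035×10^-7) = 2.127×10^-3 rad.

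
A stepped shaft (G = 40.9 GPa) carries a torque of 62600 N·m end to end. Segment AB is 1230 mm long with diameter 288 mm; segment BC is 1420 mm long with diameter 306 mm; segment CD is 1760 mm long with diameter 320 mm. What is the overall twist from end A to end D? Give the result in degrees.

0.454°

J_AB = π(0.288)⁴/32 = 6.75×10^-4 m⁴; J_BC = π(0.306)⁴/32 = 8.61×10^-4 m⁴; J_CD = π(0.320)⁴/32 = 1.03×10^-3 m⁴.
θ = (T/G)·Σ L_i/J_i = (62600/40.9×10⁹)·(1.23/6.75×10^-4 + 1.42/8.61×10^-4 + 1.76/1.03×10^-3) = 7.929×10^-3 rad.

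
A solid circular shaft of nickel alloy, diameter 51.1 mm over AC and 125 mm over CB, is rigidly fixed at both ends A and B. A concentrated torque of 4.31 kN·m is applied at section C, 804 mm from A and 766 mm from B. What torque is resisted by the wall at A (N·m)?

Compatibility: T_A·a/J_AC = T_B·b/J_CB with T_A + T_B = T₀.
J_AC = 6.69×10^-7 m⁴, J_CB = 2.40×10^-5 m⁴, so T_A = T₀·(J_AC/a)/((J_AC/a)+(J_CB/b)) = 111.7 N·m, T_B = 4198 N·m.

112 N·m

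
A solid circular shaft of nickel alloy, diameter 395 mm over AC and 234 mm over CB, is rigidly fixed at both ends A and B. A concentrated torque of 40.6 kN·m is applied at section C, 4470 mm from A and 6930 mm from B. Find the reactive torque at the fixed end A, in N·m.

Compatibility: T_A·a/J_AC = T_B·b/J_CB with T_A + T_B = T₀.
J_AC = 2.39×10^-3 m⁴, J_CB = 2.94×10^-4 m⁴, so T_A = T₀·(J_AC/a)/((J_AC/a)+(J_CB/b)) = 37610 N·m, T_B = 2988 N·m.

37600 N·m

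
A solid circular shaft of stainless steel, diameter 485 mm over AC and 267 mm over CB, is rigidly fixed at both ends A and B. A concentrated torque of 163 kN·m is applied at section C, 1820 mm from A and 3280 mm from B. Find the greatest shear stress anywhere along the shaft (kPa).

Compatibility: T_A·a/J_AC = T_B·b/J_CB with T_A + T_B = T₀.
J_AC = 5.43×10^-3 m⁴, J_CB = 4.99×10^-4 m⁴, so T_A = T₀·(J_AC/a)/((J_AC/a)+(J_CB/b)) = 155100 N·m, T_B = 7905 N·m.
τ in each portion: τ_AC = 6.92×10^6 Pa, τ_CB = 2.12×10^6 Pa; maximum is in AC.
τ_max = T_AC·r/J = 155100·0.242/5.43×10^-3 = 6.924×10^6 Pa.

6920 kPa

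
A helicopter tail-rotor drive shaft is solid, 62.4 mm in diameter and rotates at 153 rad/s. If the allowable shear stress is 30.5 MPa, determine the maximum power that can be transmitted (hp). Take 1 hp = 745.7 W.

299 hp

J = πd⁴/32 = π(0.0624)⁴/32 = 1.488×10^-6 m⁴.
T_max = τ_allow·J/r = 3.05×10^7 × 1.488×10^-6 / 0.0312 = 1455 N·m.
ω = 153 rad/s, so P_max = T_max·ω = 2.226×10^5 W.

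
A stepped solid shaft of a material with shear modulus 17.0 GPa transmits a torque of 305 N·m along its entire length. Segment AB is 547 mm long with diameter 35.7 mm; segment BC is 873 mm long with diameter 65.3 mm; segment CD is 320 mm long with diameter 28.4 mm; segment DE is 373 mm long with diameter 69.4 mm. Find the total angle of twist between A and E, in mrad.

J_AB = π(0.0357)⁴/32 = 1.59×10^-7 m⁴; J_BC = π(0.0653)⁴/32 = 1.79×10^-6 m⁴; J_CD = π(0.0284)⁴/32 = 6.39×10^-8 m⁴; J_DE = π(0.0694)⁴/32 = 2.28×10^-6 m⁴.
θ = (T/G)·Σ L_i/J_i = (305.0/17.0×10⁹)·(0.547/1.59×10^-7 + 0.873/1.79×10^-6 + 0.320/6.39×10^-8 + 0.373/2.28×10^-6) = 0.1631 rad.

163 mrad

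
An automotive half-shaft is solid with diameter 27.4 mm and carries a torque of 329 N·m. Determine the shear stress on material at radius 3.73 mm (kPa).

22200 kPa

J = πd⁴/32 = π(0.0274)⁴/32 = 5.534×10^-8 m⁴.
Shear stress varies linearly with radius: τ = T·r/J = 329.0 × 0.00373 / 5.534×10^-8 = 2.218×10^7 Pa.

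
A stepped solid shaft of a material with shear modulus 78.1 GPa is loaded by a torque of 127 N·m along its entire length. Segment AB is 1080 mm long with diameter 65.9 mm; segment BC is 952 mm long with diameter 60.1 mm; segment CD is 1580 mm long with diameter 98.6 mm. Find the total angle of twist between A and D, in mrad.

2.43 mrad

J_AB = π(0.0659)⁴/32 = 1.85×10^-6 m⁴; J_BC = π(0.0601)⁴/32 = 1.28×10^-6 m⁴; J_CD = π(0.0986)⁴/32 = 9.28×10^-6 m⁴.
θ = (T/G)·Σ L_i/J_i = (127.0/78.1×10⁹)·(1.08/1.85×10^-6 + 0.952/1.28×10^-6 + 1.58/9.28×10^-6) = 2.434×10^-3 rad.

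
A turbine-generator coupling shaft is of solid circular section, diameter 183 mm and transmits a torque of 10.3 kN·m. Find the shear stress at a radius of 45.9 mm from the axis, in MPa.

4.29 MPa

J = πd⁴/32 = π(0.183)⁴/32 = 1.101×10^-4 m⁴.
Shear stress varies linearly with radius: τ = T·r/J = 10300 × 0.0459 / 1.101×10^-4 = 4.294×10^6 Pa.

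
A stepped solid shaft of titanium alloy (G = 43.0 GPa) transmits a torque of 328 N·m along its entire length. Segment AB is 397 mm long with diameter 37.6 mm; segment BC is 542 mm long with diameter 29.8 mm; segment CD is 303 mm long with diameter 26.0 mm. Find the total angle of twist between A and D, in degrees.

J_AB = π(0.0376)⁴/32 = 1.96×10^-7 m⁴; J_BC = π(0.0298)⁴/32 = 7.74×10^-8 m⁴; J_CD = π(0.0260)⁴/32 = 4.49×10^-8 m⁴.
θ = (T/G)·Σ L_i/J_i = (328.0/43.0×10⁹)·(0.397/1.96×10^-7 + 0.542/7.74×10^-8 + 0.303/4.49×10^-8) = 0.1204 rad.

6.90°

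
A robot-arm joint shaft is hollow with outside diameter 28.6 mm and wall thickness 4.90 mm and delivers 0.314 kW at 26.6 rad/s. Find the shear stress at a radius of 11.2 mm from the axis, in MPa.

ω = 26.6 rad/s, so T = P/ω = 0.314×10³ / 26.60 = 11.80 N·m.
J = π(d_o⁴ − d_i⁴)/32 = π(0.0286⁴ − 0.0188⁴)/32 = 5.342×10^-8 m⁴.
Shear stress varies linearly with radius: τ = T·r/J = 11.80 × 0.0112 / 5.342×10^-8 = 2.475×10^6 Pa.

2.47 MPa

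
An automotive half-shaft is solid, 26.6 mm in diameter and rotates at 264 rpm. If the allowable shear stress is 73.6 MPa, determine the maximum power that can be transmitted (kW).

7.52 kW

J = πd⁴/32 = π(0.0266)⁴/32 = 4.915×10^-8 m⁴.
T_max = τ_allow·J/r = 7.36×10^7 × 4.915×10^-8 / 0.0133 = 272.0 N·m.
ω = 2π·264/60 = 27.65 rad/s, so P_max = T_max·ω = 7519 W.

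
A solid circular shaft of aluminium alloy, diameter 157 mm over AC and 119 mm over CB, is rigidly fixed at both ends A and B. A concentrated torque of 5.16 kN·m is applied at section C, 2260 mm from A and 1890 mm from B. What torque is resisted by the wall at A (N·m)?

Compatibility: T_A·a/J_AC = T_B·b/J_CB with T_A + T_B = T₀.
J_AC = 5.96×10^-5 m⁴, J_CB = 1.97×10^-5 m⁴, so T_A = T₀·(J_AC/a)/((J_AC/a)+(J_CB/b)) = 3700 N·m, T_B = 1460 N·m.

3700 N·m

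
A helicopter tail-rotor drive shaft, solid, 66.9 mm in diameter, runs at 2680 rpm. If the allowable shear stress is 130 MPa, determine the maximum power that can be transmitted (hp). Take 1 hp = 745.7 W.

2880 hp

J = πd⁴/32 = π(0.0669)⁴/32 = 1.967×10^-6 m⁴.
T_max = τ_allow·J/r = 1.30×10^8 × 1.967×10^-6 / 0.0335 = 7643 N·m.
ω = 2π·2680/60 = 280.6 rad/s, so P_max = T_max·ω = 2.145×10^6 W.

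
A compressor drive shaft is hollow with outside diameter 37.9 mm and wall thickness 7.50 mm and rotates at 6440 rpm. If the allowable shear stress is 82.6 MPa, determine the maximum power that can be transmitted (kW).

516 kW

J = π(d_o⁴ − d_i⁴)/32 = π(0.0379⁴ − 0.0229⁴)/32 = 1.756×10^-7 m⁴.
T_max = τ_allow·J/r = 8.26×10^7 × 1.756×10^-7 / 0.0189 = 765.2 N·m.
ω = 2π·6440/60 = 674.4 rad/s, so P_max = T_max·ω = 5.161×10^5 W.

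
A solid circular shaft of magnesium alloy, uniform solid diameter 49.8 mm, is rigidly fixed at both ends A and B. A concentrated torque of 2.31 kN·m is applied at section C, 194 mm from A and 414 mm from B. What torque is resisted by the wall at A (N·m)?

1570 N·m

With uniform GJ and both ends fixed, compatibility θ_AC = θ_CB gives T_A·a = T_B·b, together with T_A + T_B = T₀.
T_A = T₀·b/(a+b) = 2310·414/608.0 = 1573 N·m; T_B = 737.1 N·m.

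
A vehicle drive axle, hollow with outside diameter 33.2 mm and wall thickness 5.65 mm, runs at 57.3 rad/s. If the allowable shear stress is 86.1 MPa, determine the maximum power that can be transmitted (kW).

J = π(d_o⁴ − d_i⁴)/32 = π(0.0332⁴ − 0.0219⁴)/32 = 9.669×10^-8 m⁴.
T_max = τ_allow·J/r = 8.61×10^7 × 9.669×10^-8 / 0.0166 = 501.5 N·m.
ω = 57.3 rad/s, so P_max = T_max·ω = 2.874×10^4 W.

28.7 kW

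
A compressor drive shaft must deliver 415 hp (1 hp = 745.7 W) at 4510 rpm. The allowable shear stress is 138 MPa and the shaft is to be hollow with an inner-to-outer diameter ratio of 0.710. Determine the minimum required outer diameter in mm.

31.9 mm

ω = 2π·4510/60 = 472.3 rad/s, so T = P/ω = 415×745.7 / 472.3 = 655.3 N·m.
For a hollow shaft with d_i/d_o = 0.710: τ_max = 16T/(π d_o³ (1−k⁴)), so d_o = [16T/(π τ_allow (1−k⁴))]^(1/3) = [16·655.3/(π·1.38×10^8·0.7459)]^(1/3) = 0.03189 m.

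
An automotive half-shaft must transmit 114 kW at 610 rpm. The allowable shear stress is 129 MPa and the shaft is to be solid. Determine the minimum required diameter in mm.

41.3 mm

ω = 2π·610/60 = 63.88 rad/s, so T = P/ω = 114×10³ / 63.88 = 1785 N·m.
For a solid shaft τ_max = 16T/(πd³), so d = (16T/(π τ_allow))^(1/3) = (16·1785/(π·1.29×10^8))^(1/3) = 0.04130 m.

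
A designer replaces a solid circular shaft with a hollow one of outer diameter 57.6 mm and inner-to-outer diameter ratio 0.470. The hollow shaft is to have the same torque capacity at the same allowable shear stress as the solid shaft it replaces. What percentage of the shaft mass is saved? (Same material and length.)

Equal τ_max and T ⇒ the solid shaft needs d_s³ = d_o³(1−k⁴), so d_s = 57.6·(1−0.470⁴)^(1/3) = 56.65 mm.
Area ratio A_h/A_s = d_o²(1−k²)/d_s² = (1−k²)/(1−k⁴)^(2/3) = 0.8055.
Mass saving = 1 − 0.8055 = 19.4 %.

19.4 %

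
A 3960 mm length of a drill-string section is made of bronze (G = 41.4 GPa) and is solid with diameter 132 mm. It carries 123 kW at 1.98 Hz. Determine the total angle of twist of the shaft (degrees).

1.82°

ω = 2π·1.98 = 12.44 rad/s, so T = P/ω = 123×10³ / 12.44 = 9887 N·m.
J = πd⁴/32 = π(0.132)⁴/32 = 2.981×10^-5 m⁴.
θ = T·L/(G·J) = 9887 × 3.96 / (41.4×10⁹ × 2.981×10^-5) = 0.03173 rad.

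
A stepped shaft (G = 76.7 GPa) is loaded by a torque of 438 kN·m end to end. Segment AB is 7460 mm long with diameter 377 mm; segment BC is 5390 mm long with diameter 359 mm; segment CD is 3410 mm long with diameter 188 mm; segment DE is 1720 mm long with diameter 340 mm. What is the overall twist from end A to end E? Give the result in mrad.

J_AB = π(0.377)⁴/32 = 1.98×10^-3 m⁴; J_BC = π(0.359)⁴/32 = 1.63×10^-3 m⁴; J_CD = π(0.188)⁴/32 = 1.23×10^-4 m⁴; J_DE = π(0.340)⁴/32 = 1.31×10^-3 m⁴.
θ = (T/G)·Σ L_i/J_i = (438000/76.7×10⁹)·(7.46/1.98×10^-3 + 5.39/1.63×10^-3 + 3.41/1.23×10^-4 + 1.72/1.31×10^-3) = 0.2066 rad.

207 mrad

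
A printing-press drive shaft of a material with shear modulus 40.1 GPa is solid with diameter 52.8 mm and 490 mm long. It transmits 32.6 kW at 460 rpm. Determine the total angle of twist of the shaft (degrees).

0.621°

ω = 2π·460/60 = 48.17 rad/s, so T = P/ω = 32.6×10³ / 48.17 = 676.8 N·m.
J = πd⁴/32 = π(0.0528)⁴/32 = 7.630×10^-7 m⁴.
θ = T·L/(G·J) = 676.8 × 0.490 / (40.1×10⁹ × 7.630×10^-7) = 0.01084 rad.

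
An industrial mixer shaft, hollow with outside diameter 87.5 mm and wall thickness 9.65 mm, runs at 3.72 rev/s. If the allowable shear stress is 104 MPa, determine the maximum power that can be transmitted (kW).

J = π(d_o⁴ − d_i⁴)/32 = π(0.0875⁴ − 0.0682⁴)/32 = 3.631×10^-6 m⁴.
T_max = τ_allow·J/r = 1.04×10^8 × 3.631×10^-6 / 0.0437 = 8631 N·m.
ω = 2π·3.72 = 23.37 rad/s, so P_max = T_max·ω = 2.017×10^5 W.

202 kW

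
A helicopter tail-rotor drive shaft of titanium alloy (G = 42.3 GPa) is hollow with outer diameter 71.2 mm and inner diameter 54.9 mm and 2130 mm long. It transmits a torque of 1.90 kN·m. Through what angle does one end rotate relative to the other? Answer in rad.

0.0587 rad

J = π(d_o⁴ − d_i⁴)/32 = π(0.0712⁴ − 0.0549⁴)/32 = 1.631×10^-6 m⁴.
θ = T·L/(G·J) = 1900 × 2.13 / (42.3×10⁹ × 1.631×10^-6) = 0.05865 rad.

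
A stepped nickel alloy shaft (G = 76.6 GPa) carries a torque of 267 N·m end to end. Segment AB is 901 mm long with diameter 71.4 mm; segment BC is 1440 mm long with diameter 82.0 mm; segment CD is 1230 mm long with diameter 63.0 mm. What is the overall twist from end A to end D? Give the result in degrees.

J_AB = π(0.0714)⁴/32 = 2.55×10^-6 m⁴; J_BC = π(0.0820)⁴/32 = 4.44×10^-6 m⁴; J_CD = π(0.0630)⁴/32 = 1.55×10^-6 m⁴.
θ = (T/G)·Σ L_i/J_i = (267.0/76.6×10⁹)·(0.901/2.55×10^-6 + 1.44/4.44×10^-6 + 1.23/1.55×10^-6) = 5.134×10^-3 rad.

0.294°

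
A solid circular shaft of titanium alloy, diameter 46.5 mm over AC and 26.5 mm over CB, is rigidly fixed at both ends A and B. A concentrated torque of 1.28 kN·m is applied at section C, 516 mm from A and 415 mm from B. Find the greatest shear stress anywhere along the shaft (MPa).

57.3 MPa

Compatibility: T_A·a/J_AC = T_B·b/J_CB with T_A + T_B = T₀.
J_AC = 4.59×10^-7 m⁴, J_CB = 4.84×10^-8 m⁴, so T_A = T₀·(J_AC/a)/((J_AC/a)+(J_CB/b)) = 1132 N·m, T_B = 148.4 N·m.
τ in each portion: τ_AC = 5.73×10^7 Pa, τ_CB = 4.06×10^7 Pa; maximum is in AC.
τ_max = T_AC·r/J = 1132·0.0232/4.59×10^-7 = 5.732×10^7 Pa.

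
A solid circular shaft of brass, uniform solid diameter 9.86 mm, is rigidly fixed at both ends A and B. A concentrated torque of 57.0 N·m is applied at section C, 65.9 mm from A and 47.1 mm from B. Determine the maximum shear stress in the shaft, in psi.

25600 psi

With uniform GJ and both ends fixed, compatibility θ_AC = θ_CB gives T_A·a = T_B·b, together with T_A + T_B = T₀.
T_A = T₀·b/(a+b) = 57.00·47.1/113.0 = 23.76 N·m; T_B = 33.24 N·m.
τ in each portion: τ_AC = 1.26×10^8 Pa, τ_CB = 1.77×10^8 Pa; maximum is in CB.
τ_max = T_CB·r/J = 33.24·0.00493/9.28×10^-10 = 1.766×10^8 Pa.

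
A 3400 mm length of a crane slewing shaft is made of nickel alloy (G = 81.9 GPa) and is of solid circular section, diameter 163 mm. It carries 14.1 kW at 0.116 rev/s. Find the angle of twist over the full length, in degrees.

ω = 2π·0.116 = 0.7288 rad/s, so T = P/ω = 14.1×10³ / 0.7288 = 19350 N·m.
J = πd⁴/32 = π(0.163)⁴/32 = 6.930×10^-5 m⁴.
θ = T·L/(G·J) = 19350 × 3.40 / (81.9×10⁹ × 6.930×10^-5) = 0.01159 rad.

0.664°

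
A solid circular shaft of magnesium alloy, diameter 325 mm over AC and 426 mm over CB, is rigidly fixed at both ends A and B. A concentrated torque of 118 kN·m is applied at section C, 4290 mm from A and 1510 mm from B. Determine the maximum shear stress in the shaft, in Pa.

Compatibility: T_A·a/J_AC = T_B·b/J_CB with T_A + T_B = T₀.
J_AC = 1.10×10^-3 m⁴, J_CB = 3.23×10^-3 m⁴, so T_A = T₀·(J_AC/a)/((J_AC/a)+(J_CB/b)) = 12570 N·m, T_B = 105400 N·m.
τ in each portion: τ_AC = 1.87×10^6 Pa, τ_CB = 6.95×10^6 Pa; maximum is in CB.
τ_max = T_CB·r/J = 105400·0.213/3.23×10^-3 = 6.945×10^6 Pa.

6.95e6 Pa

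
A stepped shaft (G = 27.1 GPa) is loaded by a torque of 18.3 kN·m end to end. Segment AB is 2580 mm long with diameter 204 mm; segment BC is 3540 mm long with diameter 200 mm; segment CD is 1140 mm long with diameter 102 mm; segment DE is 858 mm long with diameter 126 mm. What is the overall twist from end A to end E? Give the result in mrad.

J_AB = π(0.204)⁴/32 = 1.70×10^-4 m⁴; J_BC = π(0.200)⁴/32 = 1.57×10^-4 m⁴; J_CD = π(0.102)⁴/32 = 1.06×10^-5 m⁴; J_DE = π(0.126)⁴/32 = 2.47×10^-5 m⁴.
θ = (T/G)·Σ L_i/J_i = (18300/27.1×10⁹)·(2.58/1.70×10^-4 + 3.54/1.57×10^-4 + 1.14/1.06×10^-5 + 0.858/2.47×10^-5) = 0.1213 rad.

121 mrad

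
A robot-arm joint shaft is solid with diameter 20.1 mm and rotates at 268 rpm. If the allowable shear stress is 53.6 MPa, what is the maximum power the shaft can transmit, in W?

2400 W

J = πd⁴/32 = π(0.0201)⁴/32 = 1.602×10^-8 m⁴.
T_max = τ_allow·J/r = 5.36×10^7 × 1.602×10^-8 / 0.0100 = 85.46 N·m.
ω = 2π·268/60 = 28.06 rad/s, so P_max = T_max·ω = 2399 W.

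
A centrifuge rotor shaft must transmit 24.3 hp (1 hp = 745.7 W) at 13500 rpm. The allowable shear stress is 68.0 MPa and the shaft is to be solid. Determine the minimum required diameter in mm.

9.86 mm

ω = 2π·13500/60 = 1414 rad/s, so T = P/ω = 24.3×745.7 / 1414 = 12.82 N·m.
For a solid shaft τ_max = 16T/(πd³), so d = (16T/(π τ_allow))^(1/3) = (16·12.82/(π·6.80×10^7))^(1/3) = 0.009865 m.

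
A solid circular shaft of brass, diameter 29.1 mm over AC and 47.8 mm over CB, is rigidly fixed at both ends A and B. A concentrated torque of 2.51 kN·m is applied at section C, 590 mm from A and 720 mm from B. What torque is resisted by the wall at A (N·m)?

Compatibility: T_A·a/J_AC = T_B·b/J_CB with T_A + T_B = T₀.
J_AC = 7.04×10^-8 m⁴, J_CB = 5.13×10^-7 m⁴, so T_A = T₀·(J_AC/a)/((J_AC/a)+(J_CB/b)) = 360.3 N·m, T_B = 2150 N·m.

360 N·m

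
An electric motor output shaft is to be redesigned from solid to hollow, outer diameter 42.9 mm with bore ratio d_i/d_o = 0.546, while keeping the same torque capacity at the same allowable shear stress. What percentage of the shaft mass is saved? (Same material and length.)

25.3 %

Equal τ_max and T ⇒ the solid shaft needs d_s³ = d_o³(1−k⁴), so d_s = 42.9·(1−0.546⁴)^(1/3) = 41.59 mm.
Area ratio A_h/A_s = d_o²(1−k²)/d_s² = (1−k²)/(1−k⁴)^(2/3) = 0.7468.
Mass saving = 1 − 0.7468 = 25.3 %.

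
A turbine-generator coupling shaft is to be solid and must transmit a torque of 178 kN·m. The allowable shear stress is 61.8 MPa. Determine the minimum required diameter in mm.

For a solid shaft τ_max = 16T/(πd³), so d = (16T/(π τ_allow))^(1/3) = (16·178000/(π·6.18×10^7))^(1/3) = 0.2448 m.

245 mm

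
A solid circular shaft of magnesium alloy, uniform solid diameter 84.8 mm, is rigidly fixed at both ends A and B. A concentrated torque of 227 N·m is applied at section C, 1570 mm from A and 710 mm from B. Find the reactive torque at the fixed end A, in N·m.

With uniform GJ and both ends fixed, compatibility θ_AC = θ_CB gives T_A·a = T_B·b, together with T_A + T_B = T₀.
T_A = T₀·b/(a+b) = 227.0·710/2280 = 70.69 N·m; T_B = 156.3 N·m.

70.7 N·m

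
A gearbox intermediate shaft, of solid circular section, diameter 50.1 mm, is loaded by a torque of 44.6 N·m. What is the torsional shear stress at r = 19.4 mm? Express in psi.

J = πd⁴/32 = π(0.0501)⁴/32 = 6.185×10^-7 m⁴.
Shear stress varies linearly with radius: τ = T·r/J = 44.60 × 0.0194 / 6.185×10^-7 = 1.399×10^6 Pa.

203 psi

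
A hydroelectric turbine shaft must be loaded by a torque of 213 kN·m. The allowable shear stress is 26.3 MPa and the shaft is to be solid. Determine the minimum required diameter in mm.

346 mm

For a solid shaft τ_max = 16T/(πd³), so d = (16T/(π τ_allow))^(1/3) = (16·213000/(π·2.63×10^7))^(1/3) = 0.3455 m.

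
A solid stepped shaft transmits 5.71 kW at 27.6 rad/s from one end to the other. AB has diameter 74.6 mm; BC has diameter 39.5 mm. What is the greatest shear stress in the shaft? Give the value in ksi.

ω = 27.6 rad/s, so T = P/ω = 5.71×10³ / 27.60 = 206.9 N·m.
Under the same torque, τ_max = 16T/(πd³) is largest where d is smallest — segment BC (d = 39.5 mm).
τ_max = 16·206.9/(π·(0.0395)³) = 1.710×10^7 Pa.

2.48 ksi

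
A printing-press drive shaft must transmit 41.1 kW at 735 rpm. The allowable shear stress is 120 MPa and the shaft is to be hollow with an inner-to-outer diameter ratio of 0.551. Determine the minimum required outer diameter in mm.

ω = 2π·735/60 = 76.97 rad/s, so T = P/ω = 41.1×10³ / 76.97 = 534.0 N·m.
For a hollow shaft with d_i/d_o = 0.551: τ_max = 16T/(π d_o³ (1−k⁴)), so d_o = [16T/(π τ_allow (1−k⁴))]^(1/3) = [16·534.0/(π·1.20×10^8·0.9078)]^(1/3) = 0.02923 m.

29.2 mm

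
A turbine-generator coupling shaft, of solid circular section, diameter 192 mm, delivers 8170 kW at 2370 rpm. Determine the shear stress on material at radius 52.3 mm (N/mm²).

ω = 2π·2370/60 = 248.2 rad/s, so T = P/ω = 8170×10³ / 248.2 = 32920 N·m.
J = πd⁴/32 = π(0.192)⁴/32 = 1.334×10^-4 m⁴.
Shear stress varies linearly with radius: τ = T·r/J = 32920 × 0.0523 / 1.334×10^-4 = 1.290×10^7 Pa.

12.9 N/mm²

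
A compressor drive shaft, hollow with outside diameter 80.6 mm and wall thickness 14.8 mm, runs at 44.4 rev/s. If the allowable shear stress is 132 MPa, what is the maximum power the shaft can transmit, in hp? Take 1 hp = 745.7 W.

4260 hp

J = π(d_o⁴ − d_i⁴)/32 = π(0.0806⁴ − 0.0510⁴)/32 = 3.479×10^-6 m⁴.
T_max = τ_allow·J/r = 1.32×10^8 × 3.479×10^-6 / 0.0403 = 11400 N·m.
ω = 2π·44.4 = 279.0 rad/s, so P_max = T_max·ω = 3.179×10^6 W.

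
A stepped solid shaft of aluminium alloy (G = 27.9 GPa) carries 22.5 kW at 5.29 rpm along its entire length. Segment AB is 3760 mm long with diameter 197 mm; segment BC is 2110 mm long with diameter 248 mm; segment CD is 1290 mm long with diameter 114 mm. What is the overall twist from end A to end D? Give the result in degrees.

ω = 2π·5.29/60 = 0.5540 rad/s, so T = P/ω = 22.5×10³ / 0.5540 = 40620 N·m.
J_AB = π(0.197)⁴/32 = 1.48×10^-4 m⁴; J_BC = π(0.248)⁴/32 = 3.71×10^-4 m⁴; J_CD = π(0.114)⁴/32 = 1.66×10^-5 m⁴.
θ = (T/G)·Σ L_i/J_i = (40620/27.9×10⁹)·(3.76/1.48×10^-4 + 2.11/3.71×10^-4 + 1.29/1.66×10^-5) = 0.1585 rad.

9.08°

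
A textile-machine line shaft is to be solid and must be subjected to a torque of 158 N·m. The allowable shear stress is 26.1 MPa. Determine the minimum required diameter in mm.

31.4 mm

For a solid shaft τ_max = 16T/(πd³), so d = (16T/(π τ_allow))^(1/3) = (16·158.0/(π·2.61×10^7))^(1/3) = 0.03136 m.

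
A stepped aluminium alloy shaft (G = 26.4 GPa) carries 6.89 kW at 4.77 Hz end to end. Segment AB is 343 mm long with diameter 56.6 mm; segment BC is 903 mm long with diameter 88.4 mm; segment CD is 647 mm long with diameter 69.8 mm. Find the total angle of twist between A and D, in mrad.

6.69 mrad

ω = 2π·4.77 = 29.97 rad/s, so T = P/ω = 6.89×10³ / 29.97 = 229.9 N·m.
J_AB = π(0.0566)⁴/32 = 1.01×10^-6 m⁴; J_BC = π(0.0884)⁴/32 = 6.00×10^-6 m⁴; J_CD = π(0.0698)⁴/32 = 2.33×10^-6 m⁴.
θ = (T/G)·Σ L_i/J_i = (229.9/26.4×10⁹)·(0.343/1.01×10^-6 + 0.903/6.00×10^-6 + 0.647/2.33×10^-6) = 6.694×10^-3 rad.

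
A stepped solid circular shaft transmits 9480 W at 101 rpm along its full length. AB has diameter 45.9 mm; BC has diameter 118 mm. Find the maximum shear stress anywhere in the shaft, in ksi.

6.85 ksi

ω = 2π·101/60 = 10.58 rad/s, so T = P/ω = 9480 / 10.58 = 896.3 N·m.
Under the same torque, τ_max = 16T/(πd³) is largest where d is smallest — segment AB (d = 45.9 mm).
τ_max = 16·896.3/(π·(0.0459)³) = 4.721×10^7 Pa.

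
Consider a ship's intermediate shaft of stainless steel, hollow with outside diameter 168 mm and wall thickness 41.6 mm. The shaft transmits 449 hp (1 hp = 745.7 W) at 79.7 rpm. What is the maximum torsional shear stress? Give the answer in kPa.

46100 kPa

ω = 2π·79.7/60 = 8.346 rad/s, so T = P/ω = 449×745.7 / 8.346 = 40120 N·m.
J = π(d_o⁴ − d_i⁴)/32 = π(0.168⁴ − 0.0848⁴)/32 = 7.313×10^-5 m⁴.
τ_max = T·r/J = 40120 × 0.0840 / 7.313×10^-5 = 4.608×10^7 Pa.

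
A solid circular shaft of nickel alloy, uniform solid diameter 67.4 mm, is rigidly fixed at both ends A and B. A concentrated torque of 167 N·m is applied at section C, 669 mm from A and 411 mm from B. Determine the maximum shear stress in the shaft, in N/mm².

1.72 N/mm²

With uniform GJ and both ends fixed, compatibility θ_AC = θ_CB gives T_A·a = T_B·b, together with T_A + T_B = T₀.
T_A = T₀·b/(a+b) = 167.0·411/1080 = 63.55 N·m; T_B = 103.4 N·m.
τ in each portion: τ_AC = 1.06×10^6 Pa, τ_CB = 1.72×10^6 Pa; maximum is in CB.
τ_max = T_CB·r/J = 103.4·0.0337/2.03×10^-6 = 1.721×10^6 Pa.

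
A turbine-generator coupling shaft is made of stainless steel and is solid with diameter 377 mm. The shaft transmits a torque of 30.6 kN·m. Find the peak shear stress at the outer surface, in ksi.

0.422 ksi

J = πd⁴/32 = π(0.377)⁴/32 = 1.983×10^-3 m⁴.
τ_max = T·r/J = 30600 × 0.189 / 1.983×10^-3 = 2.908×10^6 Pa.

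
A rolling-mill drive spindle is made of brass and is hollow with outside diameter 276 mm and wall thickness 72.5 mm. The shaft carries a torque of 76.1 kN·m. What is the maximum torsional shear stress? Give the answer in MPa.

J = π(d_o⁴ − d_i⁴)/32 = π(0.276⁴ − 0.131⁴)/32 = 5.408×10^-4 m⁴.
τ_max = T·r/J = 76100 × 0.138 / 5.408×10^-4 = 1.942×10^7 Pa.

19.4 MPa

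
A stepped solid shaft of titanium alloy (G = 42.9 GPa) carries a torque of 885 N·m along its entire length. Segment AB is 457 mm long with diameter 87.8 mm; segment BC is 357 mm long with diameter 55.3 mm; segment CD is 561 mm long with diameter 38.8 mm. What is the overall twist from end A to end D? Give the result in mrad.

J_AB = π(0.0878)⁴/32 = 5.83×10^-6 m⁴; J_BC = π(0.0553)⁴/32 = 9.18×10^-7 m⁴; J_CD = π(0.0388)⁴/32 = 2.22×10^-7 m⁴.
θ = (T/G)·Σ L_i/J_i = (885.0/42.9×10⁹)·(0.457/5.83×10^-6 + 0.357/9.18×10^-7 + 0.561/2.22×10^-7) = 0.06165 rad.

61.7 mrad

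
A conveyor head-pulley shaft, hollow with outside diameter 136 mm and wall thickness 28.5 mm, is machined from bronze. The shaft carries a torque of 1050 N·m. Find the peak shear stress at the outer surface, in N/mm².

J = π(d_o⁴ − d_i⁴)/32 = π(0.136⁴ − 0.0790⁴)/32 = 2.976×10^-5 m⁴.
τ_max = T·r/J = 1050 × 0.0680 / 2.976×10^-5 = 2.399×10^6 Pa.

2.40 N/mm²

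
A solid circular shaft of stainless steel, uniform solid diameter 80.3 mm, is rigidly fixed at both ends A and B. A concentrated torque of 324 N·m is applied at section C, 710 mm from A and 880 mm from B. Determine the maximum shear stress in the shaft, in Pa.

1.76e6 Pa

With uniform GJ and both ends fixed, compatibility θ_AC = θ_CB gives T_A·a = T_B·b, together with T_A + T_B = T₀.
T_A = T₀·b/(a+b) = 324.0·880/1590 = 179.3 N·m; T_B = 144.7 N·m.
τ in each portion: τ_AC = 1.76×10^6 Pa, τ_CB = 1.42×10^6 Pa; maximum is in AC.
τ_max = T_AC·r/J = 179.3·0.0401/4.08×10^-6 = 1.764×10^6 Pa.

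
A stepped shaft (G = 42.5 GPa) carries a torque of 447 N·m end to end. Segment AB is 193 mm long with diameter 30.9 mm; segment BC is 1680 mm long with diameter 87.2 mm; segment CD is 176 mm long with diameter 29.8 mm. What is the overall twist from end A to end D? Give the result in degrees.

2.85°

J_AB = π(0.0309)⁴/32 = 8.95×10^-8 m⁴; J_BC = π(0.0872)⁴/32 = 5.68×10^-6 m⁴; J_CD = π(0.0298)⁴/32 = 7.74×10^-8 m⁴.
θ = (T/G)·Σ L_i/J_i = (447.0/42.5×10⁹)·(0.193/8.95×10^-8 + 1.68/5.68×10^-6 + 0.176/7.74×10^-8) = 0.04970 rad.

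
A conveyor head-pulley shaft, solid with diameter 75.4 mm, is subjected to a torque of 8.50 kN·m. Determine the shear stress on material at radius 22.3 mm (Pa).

J = πd⁴/32 = π(0.0754)⁴/32 = 3.173×10^-6 m⁴.
Shear stress varies linearly with radius: τ = T·r/J = 8500 × 0.0223 / 3.173×10^-6 = 5.974×10^7 Pa.

5.97e7 Pa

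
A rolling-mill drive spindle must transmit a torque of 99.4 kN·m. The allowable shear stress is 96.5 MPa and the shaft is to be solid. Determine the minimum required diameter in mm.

For a solid shaft τ_max = 16T/(πd³), so d = (16T/(π τ_allow))^(1/3) = (16·99400/(π·9.65×10^7))^(1/3) = 0.1738 m.

174 mm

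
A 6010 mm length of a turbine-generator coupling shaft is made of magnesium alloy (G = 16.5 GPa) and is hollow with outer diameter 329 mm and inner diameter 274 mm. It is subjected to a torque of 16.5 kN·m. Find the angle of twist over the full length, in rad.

0.0101 rad

J = π(d_o⁴ − d_i⁴)/32 = π(0.329⁴ − 0.274⁴)/32 = 5.969×10^-4 m⁴.
θ = T·L/(G·J) = 16500 × 6.01 / (16.5×10⁹ × 5.969×10^-4) = 0.01007 rad.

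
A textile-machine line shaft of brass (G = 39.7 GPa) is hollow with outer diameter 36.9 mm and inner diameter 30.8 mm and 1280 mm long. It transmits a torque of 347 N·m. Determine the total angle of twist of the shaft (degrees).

J = π(d_o⁴ − d_i⁴)/32 = π(0.0369⁴ − 0.0308⁴)/32 = 9.367×10^-8 m⁴.
θ = T·L/(G·J) = 347.0 × 1.28 / (39.7×10⁹ × 9.367×10^-8) = 0.1194 rad.

6.84°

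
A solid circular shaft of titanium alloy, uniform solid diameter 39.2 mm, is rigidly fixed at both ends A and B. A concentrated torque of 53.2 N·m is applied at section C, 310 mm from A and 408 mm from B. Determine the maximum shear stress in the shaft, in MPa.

With uniform GJ and both ends fixed, compatibility θ_AC = θ_CB gives T_A·a = T_B·b, together with T_A + T_B = T₀.
T_A = T₀·b/(a+b) = 53.20·408/718.0 = 30.23 N·m; T_B = 22.97 N·m.
τ in each portion: τ_AC = 2.56×10^6 Pa, τ_CB = 1.94×10^6 Pa; maximum is in AC.
τ_max = T_AC·r/J = 30.23·0.0196/2.32×10^-7 = 2.556×10^6 Pa.

2.56 MPa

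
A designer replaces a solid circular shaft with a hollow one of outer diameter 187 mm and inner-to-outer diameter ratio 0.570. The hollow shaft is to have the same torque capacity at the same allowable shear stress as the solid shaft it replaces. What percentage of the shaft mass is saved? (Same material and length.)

27.3 %

Equal τ_max and T ⇒ the solid shaft needs d_s³ = d_o³(1−k⁴), so d_s = 187·(1−0.570⁴)^(1/3) = 180.2 mm.
Area ratio A_h/A_s = d_o²(1−k²)/d_s² = (1−k²)/(1−k⁴)^(2/3) = 0.7272.
Mass saving = 1 − 0.7272 = 27.3 %.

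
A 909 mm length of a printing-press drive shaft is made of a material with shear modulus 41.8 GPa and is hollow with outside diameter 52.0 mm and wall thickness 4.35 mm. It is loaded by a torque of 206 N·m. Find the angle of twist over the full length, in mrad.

12.0 mrad

J = π(d_o⁴ − d_i⁴)/32 = π(0.0520⁴ − 0.0433⁴)/32 = 3.727×10^-7 m⁴.
θ = T·L/(G·J) = 206.0 × 0.909 / (41.8×10⁹ × 3.727×10^-7) = 0.01202 rad.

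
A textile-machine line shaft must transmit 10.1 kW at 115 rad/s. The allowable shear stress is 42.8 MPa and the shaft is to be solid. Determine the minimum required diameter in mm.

21.9 mm

ω = 115 rad/s, so T = P/ω = 10.1×10³ / 115.0 = 87.83 N·m.
For a solid shaft τ_max = 16T/(πd³), so d = (16T/(π τ_allow))^(1/3) = (16·87.83/(π·4.28×10^7))^(1/3) = 0.02186 m.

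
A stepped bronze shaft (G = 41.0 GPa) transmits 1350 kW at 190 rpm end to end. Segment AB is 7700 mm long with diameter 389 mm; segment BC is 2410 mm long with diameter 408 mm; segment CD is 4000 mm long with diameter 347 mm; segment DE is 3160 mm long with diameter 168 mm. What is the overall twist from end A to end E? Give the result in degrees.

4.51°

ω = 2π·190/60 = 19.90 rad/s, so T = P/ω = 1350×10³ / 19.90 = 67850 N·m.
J_AB = π(0.389)⁴/32 = 2.25×10^-3 m⁴; J_BC = π(0.408)⁴/32 = 2.72×10^-3 m⁴; J_CD = π(0.347)⁴/32 = 1.42×10^-3 m⁴; J_DE = π(0.168)⁴/32 = 7.82×10^-5 m⁴.
θ = (T/G)·Σ L_i/J_i = (67850/41.0×10⁹)·(7.70/2.25×10^-3 + 2.41/2.72×10^-3 + 4.00/1.42×10^-3 + 3.16/7.82×10^-5) = 0.07865 rad.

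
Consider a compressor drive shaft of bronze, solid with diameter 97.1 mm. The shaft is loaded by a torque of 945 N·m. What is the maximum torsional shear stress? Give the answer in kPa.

J = πd⁴/32 = π(0.0971)⁴/32 = 8.727×10^-6 m⁴.
τ_max = T·r/J = 945.0 × 0.0485 / 8.727×10^-6 = 5.257×10^6 Pa.

5260 kPa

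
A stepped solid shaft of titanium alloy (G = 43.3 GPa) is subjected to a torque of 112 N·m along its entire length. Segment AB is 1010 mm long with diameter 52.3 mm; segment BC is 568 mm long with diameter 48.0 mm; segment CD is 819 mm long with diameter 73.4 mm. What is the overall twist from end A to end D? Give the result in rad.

J_AB = π(0.0523)⁴/32 = 7.35×10^-7 m⁴; J_BC = π(0.0480)⁴/32 = 5.21×10^-7 m⁴; J_CD = π(0.0734)⁴/32 = 2.85×10^-6 m⁴.
θ = (T/G)·Σ L_i/J_i = (112.0/43.3×10⁹)·(1.01/7.35×10^-7 + 0.568/5.21×10^-7 + 0.819/2.85×10^-6) = 7.119×10^-3 rad.

0.00712 rad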